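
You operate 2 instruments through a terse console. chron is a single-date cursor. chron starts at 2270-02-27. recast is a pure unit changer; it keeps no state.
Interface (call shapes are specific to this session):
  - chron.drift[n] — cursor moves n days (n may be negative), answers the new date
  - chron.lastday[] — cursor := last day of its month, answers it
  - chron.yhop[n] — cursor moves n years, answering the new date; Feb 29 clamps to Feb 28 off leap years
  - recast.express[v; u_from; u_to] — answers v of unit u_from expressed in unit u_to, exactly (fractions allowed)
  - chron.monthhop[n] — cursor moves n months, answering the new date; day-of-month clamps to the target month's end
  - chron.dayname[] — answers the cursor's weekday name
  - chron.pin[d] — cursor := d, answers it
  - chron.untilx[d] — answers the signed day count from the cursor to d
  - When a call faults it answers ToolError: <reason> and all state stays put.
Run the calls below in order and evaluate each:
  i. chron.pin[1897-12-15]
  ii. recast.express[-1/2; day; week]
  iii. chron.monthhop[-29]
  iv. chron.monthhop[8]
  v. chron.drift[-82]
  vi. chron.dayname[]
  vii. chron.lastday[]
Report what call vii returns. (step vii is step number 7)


Answer: 1895-12-31

Derivation:
-> pin(d→1897-12-15)
<- 1897-12-15
-> express(v→-1/2, u_from→day, u_to→week)
<- -1/14
-> monthhop(n→-29)
<- 1895-07-15
-> monthhop(n→8)
<- 1896-03-15
-> drift(n→-82)
<- 1895-12-24
-> dayname()
<- Tuesday
-> lastday()
<- 1895-12-31


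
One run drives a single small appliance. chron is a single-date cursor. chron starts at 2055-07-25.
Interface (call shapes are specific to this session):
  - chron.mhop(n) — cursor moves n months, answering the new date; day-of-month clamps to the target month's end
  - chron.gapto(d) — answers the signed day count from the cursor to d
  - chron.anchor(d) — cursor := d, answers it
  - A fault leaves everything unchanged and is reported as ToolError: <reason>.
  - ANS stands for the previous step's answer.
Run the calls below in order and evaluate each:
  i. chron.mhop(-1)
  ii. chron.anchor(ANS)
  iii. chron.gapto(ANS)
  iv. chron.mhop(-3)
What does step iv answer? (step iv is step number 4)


Answer: 2055-03-25

Derivation:
// 1. chron.mhop(n: -1) == 2055-06-25
// 2. chron.anchor(d: ANS) == 2055-06-25
// 3. chron.gapto(d: ANS) == 0
// 4. chron.mhop(n: -3) == 2055-03-25


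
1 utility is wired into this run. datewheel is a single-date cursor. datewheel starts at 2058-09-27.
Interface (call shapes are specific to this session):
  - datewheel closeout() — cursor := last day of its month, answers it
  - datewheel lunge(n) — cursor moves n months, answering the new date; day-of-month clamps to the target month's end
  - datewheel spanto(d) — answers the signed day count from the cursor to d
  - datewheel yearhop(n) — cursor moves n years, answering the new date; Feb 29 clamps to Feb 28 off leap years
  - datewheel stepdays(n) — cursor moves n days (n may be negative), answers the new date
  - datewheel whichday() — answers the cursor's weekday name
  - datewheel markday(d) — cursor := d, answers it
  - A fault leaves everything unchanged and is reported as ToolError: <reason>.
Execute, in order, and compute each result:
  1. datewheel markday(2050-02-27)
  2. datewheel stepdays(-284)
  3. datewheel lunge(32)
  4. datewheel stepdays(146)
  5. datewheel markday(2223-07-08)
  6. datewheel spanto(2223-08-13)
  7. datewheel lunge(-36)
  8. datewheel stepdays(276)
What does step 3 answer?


→ datewheel markday(2050-02-27)
← 2050-02-27
→ datewheel stepdays(-284)
← 2049-05-19
→ datewheel lunge(32)
← 2052-01-19
→ datewheel stepdays(146)
← 2052-06-13
→ datewheel markday(2223-07-08)
← 2223-07-08
→ datewheel spanto(2223-08-13)
← 36
→ datewheel lunge(-36)
← 2220-07-08
→ datewheel stepdays(276)
← 2221-04-10

Answer: 2052-01-19


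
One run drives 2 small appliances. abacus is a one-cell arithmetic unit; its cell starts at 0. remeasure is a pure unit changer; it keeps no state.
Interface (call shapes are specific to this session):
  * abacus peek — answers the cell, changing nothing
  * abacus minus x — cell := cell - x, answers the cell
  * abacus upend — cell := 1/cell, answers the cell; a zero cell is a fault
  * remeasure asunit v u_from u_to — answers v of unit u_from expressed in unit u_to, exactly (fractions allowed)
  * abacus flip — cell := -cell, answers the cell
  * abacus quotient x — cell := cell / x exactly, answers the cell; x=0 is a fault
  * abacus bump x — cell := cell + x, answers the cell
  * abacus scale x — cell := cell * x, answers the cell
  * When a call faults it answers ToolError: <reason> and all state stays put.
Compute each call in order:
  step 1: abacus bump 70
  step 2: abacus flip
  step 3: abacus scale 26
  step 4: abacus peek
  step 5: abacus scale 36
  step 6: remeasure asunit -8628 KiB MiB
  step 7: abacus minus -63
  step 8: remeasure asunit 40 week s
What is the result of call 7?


Answer: -65457

Derivation:
# 1. abacus bump(x: 70) : 70
# 2. abacus flip() : -70
# 3. abacus scale(x: 26) : -1820
# 4. abacus peek() : -1820
# 5. abacus scale(x: 36) : -65520
# 6. remeasure asunit(v: -8628, u_from: KiB, u_to: MiB) : -2157/256
# 7. abacus minus(x: -63) : -65457
# 8. remeasure asunit(v: 40, u_from: week, u_to: s) : 24192000


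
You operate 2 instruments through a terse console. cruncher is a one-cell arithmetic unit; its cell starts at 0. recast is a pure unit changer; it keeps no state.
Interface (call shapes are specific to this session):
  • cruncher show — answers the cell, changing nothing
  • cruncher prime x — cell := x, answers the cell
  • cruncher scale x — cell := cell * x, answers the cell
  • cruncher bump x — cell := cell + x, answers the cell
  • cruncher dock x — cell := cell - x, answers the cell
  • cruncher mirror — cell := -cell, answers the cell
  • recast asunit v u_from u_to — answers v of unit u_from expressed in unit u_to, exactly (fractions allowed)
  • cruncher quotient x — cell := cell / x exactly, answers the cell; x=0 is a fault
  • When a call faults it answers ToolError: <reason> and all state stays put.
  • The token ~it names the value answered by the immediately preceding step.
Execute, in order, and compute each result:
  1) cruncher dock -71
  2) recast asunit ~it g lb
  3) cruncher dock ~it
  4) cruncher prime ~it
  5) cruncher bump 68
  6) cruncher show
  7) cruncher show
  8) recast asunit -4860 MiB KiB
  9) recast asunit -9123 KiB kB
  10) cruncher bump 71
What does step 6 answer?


-- cruncher dock(x=-71) ~> 71
-- recast asunit(v=~it, u_from=g, u_to=lb) ~> 7100000/45359237
-- cruncher dock(x=~it) ~> 3213405827/45359237
-- cruncher prime(x=~it) ~> 3213405827/45359237
-- cruncher bump(x=68) ~> 6297833943/45359237
-- cruncher show() ~> 6297833943/45359237
-- cruncher show() ~> 6297833943/45359237
-- recast asunit(v=-4860, u_from=MiB, u_to=KiB) ~> -4976640
-- recast asunit(v=-9123, u_from=KiB, u_to=kB) ~> -1167744/125
-- cruncher bump(x=71) ~> 9518339770/45359237

Answer: 6297833943/45359237


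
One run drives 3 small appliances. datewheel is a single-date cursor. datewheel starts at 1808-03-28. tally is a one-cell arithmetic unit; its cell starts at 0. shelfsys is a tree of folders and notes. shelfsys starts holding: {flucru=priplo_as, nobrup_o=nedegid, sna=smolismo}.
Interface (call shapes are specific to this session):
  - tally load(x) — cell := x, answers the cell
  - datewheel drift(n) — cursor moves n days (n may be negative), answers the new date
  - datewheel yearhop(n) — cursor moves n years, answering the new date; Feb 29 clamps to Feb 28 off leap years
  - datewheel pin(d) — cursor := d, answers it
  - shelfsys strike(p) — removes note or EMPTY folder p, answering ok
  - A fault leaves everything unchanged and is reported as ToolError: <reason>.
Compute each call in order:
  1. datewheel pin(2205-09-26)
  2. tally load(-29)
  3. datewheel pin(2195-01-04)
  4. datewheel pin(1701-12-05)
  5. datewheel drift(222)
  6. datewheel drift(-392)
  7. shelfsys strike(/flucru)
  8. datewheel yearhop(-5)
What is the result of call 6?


;; 1. datewheel pin(d=2205-09-26) -> 2205-09-26
;; 2. tally load(x=-29) -> -29
;; 3. datewheel pin(d=2195-01-04) -> 2195-01-04
;; 4. datewheel pin(d=1701-12-05) -> 1701-12-05
;; 5. datewheel drift(n=222) -> 1702-07-15
;; 6. datewheel drift(n=-392) -> 1701-06-18
;; 7. shelfsys strike(p=/flucru) -> ok
;; 8. datewheel yearhop(n=-5) -> 1696-06-18

Answer: 1701-06-18


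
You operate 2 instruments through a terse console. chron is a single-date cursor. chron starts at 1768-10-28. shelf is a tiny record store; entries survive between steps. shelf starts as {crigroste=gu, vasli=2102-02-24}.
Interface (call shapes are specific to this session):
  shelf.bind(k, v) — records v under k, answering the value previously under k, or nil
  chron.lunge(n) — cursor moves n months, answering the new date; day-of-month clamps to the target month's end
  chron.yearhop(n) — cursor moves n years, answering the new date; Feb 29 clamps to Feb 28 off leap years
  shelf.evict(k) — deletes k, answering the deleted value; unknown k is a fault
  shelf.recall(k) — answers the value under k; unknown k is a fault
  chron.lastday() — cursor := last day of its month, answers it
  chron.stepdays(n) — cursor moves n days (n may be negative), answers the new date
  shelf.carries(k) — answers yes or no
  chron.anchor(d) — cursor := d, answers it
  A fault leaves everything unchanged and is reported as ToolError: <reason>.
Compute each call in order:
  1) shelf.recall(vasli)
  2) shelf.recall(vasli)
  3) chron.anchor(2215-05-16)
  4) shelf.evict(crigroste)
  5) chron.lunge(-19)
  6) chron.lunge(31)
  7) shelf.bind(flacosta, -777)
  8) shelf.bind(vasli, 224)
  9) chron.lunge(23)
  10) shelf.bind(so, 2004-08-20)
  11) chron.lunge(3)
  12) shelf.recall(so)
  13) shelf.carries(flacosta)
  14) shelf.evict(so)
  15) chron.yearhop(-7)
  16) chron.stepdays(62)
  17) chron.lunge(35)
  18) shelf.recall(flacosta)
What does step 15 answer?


Answer: 2211-07-16

Derivation:
==> shelf.recall(k→vasli)
<== 2102-02-24
==> shelf.recall(k→vasli)
<== 2102-02-24
==> chron.anchor(d→2215-05-16)
<== 2215-05-16
==> shelf.evict(k→crigroste)
<== gu
==> chron.lunge(n→-19)
<== 2213-10-16
==> chron.lunge(n→31)
<== 2216-05-16
==> shelf.bind(k→flacosta, v→-777)
<== nil
==> shelf.bind(k→vasli, v→224)
<== 2102-02-24
==> chron.lunge(n→23)
<== 2218-04-16
==> shelf.bind(k→so, v→2004-08-20)
<== nil
==> chron.lunge(n→3)
<== 2218-07-16
==> shelf.recall(k→so)
<== 2004-08-20
==> shelf.carries(k→flacosta)
<== yes
==> shelf.evict(k→so)
<== 2004-08-20
==> chron.yearhop(n→-7)
<== 2211-07-16
==> chron.stepdays(n→62)
<== 2211-09-16
==> chron.lunge(n→35)
<== 2214-08-16
==> shelf.recall(k→flacosta)
<== -777


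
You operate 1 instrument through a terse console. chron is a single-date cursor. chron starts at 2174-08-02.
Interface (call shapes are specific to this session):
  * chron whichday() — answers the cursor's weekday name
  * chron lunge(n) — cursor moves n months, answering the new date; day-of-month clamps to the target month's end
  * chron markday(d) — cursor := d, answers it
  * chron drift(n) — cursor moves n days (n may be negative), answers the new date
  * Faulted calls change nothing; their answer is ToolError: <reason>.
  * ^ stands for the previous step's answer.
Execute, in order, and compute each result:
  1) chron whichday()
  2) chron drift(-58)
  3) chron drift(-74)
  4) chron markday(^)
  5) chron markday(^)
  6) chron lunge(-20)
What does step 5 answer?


$ chron whichday
= Tuesday
$ chron drift n: -58
= 2174-06-05
$ chron drift n: -74
= 2174-03-23
$ chron markday d: ^
= 2174-03-23
$ chron markday d: ^
= 2174-03-23
$ chron lunge n: -20
= 2172-07-23

Answer: 2174-03-23


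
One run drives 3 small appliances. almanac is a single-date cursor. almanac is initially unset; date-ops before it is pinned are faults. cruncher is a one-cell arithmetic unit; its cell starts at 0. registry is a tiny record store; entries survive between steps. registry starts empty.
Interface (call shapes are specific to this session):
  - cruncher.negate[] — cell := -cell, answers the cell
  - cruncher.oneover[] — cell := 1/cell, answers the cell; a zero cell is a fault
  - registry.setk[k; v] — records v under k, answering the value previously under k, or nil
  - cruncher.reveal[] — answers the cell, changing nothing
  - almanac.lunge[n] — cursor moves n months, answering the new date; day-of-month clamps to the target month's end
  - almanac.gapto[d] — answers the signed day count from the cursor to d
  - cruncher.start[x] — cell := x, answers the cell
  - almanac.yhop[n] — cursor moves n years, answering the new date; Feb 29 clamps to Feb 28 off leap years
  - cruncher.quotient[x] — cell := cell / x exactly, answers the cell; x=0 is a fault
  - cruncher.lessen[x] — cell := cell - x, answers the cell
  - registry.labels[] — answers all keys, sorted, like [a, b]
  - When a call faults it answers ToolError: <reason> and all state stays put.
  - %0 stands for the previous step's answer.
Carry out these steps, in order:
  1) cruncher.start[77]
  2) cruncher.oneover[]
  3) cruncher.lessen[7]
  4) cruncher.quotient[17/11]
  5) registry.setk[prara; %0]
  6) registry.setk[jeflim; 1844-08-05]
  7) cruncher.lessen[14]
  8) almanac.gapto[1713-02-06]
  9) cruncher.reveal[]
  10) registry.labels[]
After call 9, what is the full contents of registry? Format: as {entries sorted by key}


Answer: {jeflim=1844-08-05, prara=-538/119}

Derivation:
>> start(x='77')
<< 77
>> oneover()
<< 1/77
>> lessen(x='7')
<< -538/77
>> quotient(x='17/11')
<< -538/119
>> setk(k='prara', v='%0')
<< nil
>> setk(k='jeflim', v='1844-08-05')
<< nil
>> lessen(x='14')
<< -2204/119
>> gapto(d='1713-02-06')
<< ToolError: no date set
>> reveal()
<< -2204/119
>> labels()
<< [jeflim, prara]


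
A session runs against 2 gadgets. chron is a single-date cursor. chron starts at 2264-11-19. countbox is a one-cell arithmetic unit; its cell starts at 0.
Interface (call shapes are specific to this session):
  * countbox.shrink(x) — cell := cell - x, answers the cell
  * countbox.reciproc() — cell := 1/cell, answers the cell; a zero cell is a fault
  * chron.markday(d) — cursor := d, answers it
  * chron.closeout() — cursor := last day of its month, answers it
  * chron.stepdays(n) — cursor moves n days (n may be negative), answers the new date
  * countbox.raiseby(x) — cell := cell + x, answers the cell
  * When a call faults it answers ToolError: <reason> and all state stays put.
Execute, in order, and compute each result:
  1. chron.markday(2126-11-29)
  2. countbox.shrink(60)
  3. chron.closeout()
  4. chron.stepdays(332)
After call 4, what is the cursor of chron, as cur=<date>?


CALL chron.markday[2126-11-29]
RET  2126-11-29
CALL countbox.shrink[60]
RET  -60
CALL chron.closeout[]
RET  2126-11-30
CALL chron.stepdays[332]
RET  2127-10-28

Answer: cur=2127-10-28


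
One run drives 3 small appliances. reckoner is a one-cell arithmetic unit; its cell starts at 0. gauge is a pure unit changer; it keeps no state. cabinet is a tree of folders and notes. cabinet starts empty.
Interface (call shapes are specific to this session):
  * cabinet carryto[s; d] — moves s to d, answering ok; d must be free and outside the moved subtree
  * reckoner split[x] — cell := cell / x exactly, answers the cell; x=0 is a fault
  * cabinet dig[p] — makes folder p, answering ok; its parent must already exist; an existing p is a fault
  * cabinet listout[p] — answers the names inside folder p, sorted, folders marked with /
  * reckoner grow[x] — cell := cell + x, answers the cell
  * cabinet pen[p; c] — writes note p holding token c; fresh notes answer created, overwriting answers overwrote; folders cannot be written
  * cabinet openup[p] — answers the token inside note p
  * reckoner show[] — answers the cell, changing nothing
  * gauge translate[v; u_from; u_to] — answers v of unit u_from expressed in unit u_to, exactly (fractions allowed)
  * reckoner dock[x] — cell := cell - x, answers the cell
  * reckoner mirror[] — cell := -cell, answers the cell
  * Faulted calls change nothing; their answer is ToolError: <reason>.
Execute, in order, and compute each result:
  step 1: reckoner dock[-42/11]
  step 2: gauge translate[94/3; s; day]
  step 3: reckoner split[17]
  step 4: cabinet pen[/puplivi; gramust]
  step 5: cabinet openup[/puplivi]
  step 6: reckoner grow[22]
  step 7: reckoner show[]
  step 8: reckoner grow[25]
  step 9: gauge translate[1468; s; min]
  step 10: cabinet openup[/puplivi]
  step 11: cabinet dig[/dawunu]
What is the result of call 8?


Do: reckoner dock[x→-42/11]
See: 42/11
Do: gauge translate[v→94/3; u_from→s; u_to→day]
See: 47/129600
Do: reckoner split[x→17]
See: 42/187
Do: cabinet pen[p→/puplivi; c→gramust]
See: created
Do: cabinet openup[p→/puplivi]
See: gramust
Do: reckoner grow[x→22]
See: 4156/187
Do: reckoner show[]
See: 4156/187
Do: reckoner grow[x→25]
See: 8831/187
Do: gauge translate[v→1468; u_from→s; u_to→min]
See: 367/15
Do: cabinet openup[p→/puplivi]
See: gramust
Do: cabinet dig[p→/dawunu]
See: ok

Answer: 8831/187


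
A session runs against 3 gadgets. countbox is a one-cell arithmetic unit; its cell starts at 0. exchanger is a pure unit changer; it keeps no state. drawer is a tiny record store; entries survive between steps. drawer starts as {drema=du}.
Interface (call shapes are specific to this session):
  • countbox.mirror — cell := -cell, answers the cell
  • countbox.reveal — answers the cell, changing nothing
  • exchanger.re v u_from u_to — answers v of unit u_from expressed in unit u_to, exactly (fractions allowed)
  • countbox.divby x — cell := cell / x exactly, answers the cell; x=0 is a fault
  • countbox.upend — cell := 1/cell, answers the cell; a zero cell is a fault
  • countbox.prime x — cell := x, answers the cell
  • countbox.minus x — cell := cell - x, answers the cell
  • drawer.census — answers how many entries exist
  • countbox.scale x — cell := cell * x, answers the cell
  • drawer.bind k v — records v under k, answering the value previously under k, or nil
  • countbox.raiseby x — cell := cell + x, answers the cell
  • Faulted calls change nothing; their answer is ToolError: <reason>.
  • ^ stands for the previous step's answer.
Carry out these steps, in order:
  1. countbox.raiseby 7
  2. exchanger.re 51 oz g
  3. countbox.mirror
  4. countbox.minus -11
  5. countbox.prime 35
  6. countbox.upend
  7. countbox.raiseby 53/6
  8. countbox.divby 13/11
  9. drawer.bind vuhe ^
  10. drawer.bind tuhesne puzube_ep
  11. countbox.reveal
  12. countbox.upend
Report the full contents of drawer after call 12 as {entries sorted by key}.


Answer: {drema=du, tuhesne=puzube_ep, vuhe=20471/2730}

Derivation:
I invoke countbox.raiseby passing 7, and see 7.
Using exchanger.re passing 51, oz, g, giving 2313321087/1600000.
Calling countbox.mirror(), → -7.
Invoking countbox.minus passing -11, giving 4.
I call countbox.prime passing 35, — result: 35.
I call countbox.upend, giving 1/35.
Then countbox.raiseby passing 53/6, → 1861/210.
Next I call countbox.divby passing 13/11, → 20471/2730.
Invoking drawer.bind passing vuhe, ^, and get nil.
Invoking drawer.bind passing tuhesne, puzube_ep, and get nil.
Invoking countbox.reveal(), which returns 20471/2730.
I call countbox.upend: 2730/20471.


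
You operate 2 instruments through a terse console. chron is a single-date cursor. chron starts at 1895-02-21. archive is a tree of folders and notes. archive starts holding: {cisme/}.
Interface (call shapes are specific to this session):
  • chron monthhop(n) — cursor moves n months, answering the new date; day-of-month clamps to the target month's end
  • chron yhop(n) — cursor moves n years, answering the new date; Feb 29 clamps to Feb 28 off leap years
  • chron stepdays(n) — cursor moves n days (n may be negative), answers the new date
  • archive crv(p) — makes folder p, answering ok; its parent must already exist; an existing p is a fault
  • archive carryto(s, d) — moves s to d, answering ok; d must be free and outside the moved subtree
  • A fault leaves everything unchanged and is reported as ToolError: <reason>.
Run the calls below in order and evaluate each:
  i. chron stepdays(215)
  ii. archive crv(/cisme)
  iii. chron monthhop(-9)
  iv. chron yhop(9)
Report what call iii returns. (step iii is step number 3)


Then chron stepdays passing n→215, yielding 1895-09-24.
Then archive crv passing p→/cisme, which returns ToolError: exists.
I call chron monthhop passing n→-9, yielding 1894-12-24.
I call chron yhop passing n→9, and observe 1903-12-24.

Answer: 1894-12-24


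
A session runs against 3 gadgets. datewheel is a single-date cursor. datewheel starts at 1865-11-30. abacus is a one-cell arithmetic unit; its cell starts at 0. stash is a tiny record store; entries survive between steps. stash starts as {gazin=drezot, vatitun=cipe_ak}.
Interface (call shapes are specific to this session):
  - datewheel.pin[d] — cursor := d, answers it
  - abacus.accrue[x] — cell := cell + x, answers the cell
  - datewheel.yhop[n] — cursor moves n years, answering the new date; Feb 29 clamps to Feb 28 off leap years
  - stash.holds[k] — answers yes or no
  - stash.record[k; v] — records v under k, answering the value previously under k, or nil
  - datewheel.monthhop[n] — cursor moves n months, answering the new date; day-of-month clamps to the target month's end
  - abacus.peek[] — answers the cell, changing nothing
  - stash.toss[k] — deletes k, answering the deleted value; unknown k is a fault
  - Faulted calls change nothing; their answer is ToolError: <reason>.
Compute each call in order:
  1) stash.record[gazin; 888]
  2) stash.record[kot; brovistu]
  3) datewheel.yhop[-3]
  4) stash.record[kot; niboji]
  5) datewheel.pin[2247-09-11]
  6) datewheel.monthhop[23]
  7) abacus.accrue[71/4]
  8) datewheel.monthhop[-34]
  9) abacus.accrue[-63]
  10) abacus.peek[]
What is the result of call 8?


% 1. record(k=gazin, v=888) : drezot
% 2. record(k=kot, v=brovistu) : nil
% 3. yhop(n=-3) : 1862-11-30
% 4. record(k=kot, v=niboji) : brovistu
% 5. pin(d=2247-09-11) : 2247-09-11
% 6. monthhop(n=23) : 2249-08-11
% 7. accrue(x=71/4) : 71/4
% 8. monthhop(n=-34) : 2246-10-11
% 9. accrue(x=-63) : -181/4
% 10. peek() : -181/4

Answer: 2246-10-11


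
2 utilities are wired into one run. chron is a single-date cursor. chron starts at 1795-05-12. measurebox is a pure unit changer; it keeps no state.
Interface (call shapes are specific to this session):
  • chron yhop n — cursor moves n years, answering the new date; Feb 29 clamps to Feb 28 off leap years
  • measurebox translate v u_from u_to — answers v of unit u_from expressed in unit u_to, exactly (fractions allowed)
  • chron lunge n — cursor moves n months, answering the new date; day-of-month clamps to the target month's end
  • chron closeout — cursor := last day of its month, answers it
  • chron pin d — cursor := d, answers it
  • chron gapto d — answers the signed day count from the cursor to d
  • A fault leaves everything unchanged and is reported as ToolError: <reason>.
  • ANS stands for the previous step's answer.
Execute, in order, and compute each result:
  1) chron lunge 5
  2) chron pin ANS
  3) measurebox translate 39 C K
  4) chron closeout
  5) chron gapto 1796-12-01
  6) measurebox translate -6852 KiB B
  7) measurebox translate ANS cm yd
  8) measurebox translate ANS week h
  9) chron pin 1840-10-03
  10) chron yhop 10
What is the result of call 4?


Answer: 1795-10-31

Derivation:
~$ chron lunge n='5'
[out] 1795-10-12
~$ chron pin d='ANS'
[out] 1795-10-12
~$ measurebox translate v='39' u_from='C' u_to='K'
[out] 6243/20
~$ chron closeout
[out] 1795-10-31
~$ chron gapto d='1796-12-01'
[out] 397
~$ measurebox translate v='-6852' u_from='KiB' u_to='B'
[out] -7016448
~$ measurebox translate v='ANS' u_from='cm' u_to='yd'
[out] -29235200/381
~$ measurebox translate v='ANS' u_from='week' u_to='h'
[out] -1637171200/127
~$ chron pin d='1840-10-03'
[out] 1840-10-03
~$ chron yhop n='10'
[out] 1850-10-03


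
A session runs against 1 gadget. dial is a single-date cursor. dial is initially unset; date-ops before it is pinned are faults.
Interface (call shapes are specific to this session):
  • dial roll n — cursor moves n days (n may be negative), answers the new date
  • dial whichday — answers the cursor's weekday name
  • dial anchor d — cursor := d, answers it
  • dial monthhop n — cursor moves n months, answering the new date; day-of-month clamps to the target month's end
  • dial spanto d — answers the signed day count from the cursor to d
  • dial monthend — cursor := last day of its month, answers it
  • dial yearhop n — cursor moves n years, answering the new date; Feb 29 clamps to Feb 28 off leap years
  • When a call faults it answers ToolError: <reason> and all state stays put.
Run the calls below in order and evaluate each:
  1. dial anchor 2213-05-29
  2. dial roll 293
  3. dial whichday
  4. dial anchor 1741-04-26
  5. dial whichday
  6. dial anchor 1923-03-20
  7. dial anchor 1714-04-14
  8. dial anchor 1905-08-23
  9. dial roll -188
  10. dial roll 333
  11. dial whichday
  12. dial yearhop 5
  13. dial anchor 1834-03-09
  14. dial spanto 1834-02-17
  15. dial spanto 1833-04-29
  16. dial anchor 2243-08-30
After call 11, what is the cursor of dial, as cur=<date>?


# dial anchor(d: 2213-05-29) ~> 2213-05-29
# dial roll(n: 293) ~> 2214-03-18
# dial whichday() ~> Friday
# dial anchor(d: 1741-04-26) ~> 1741-04-26
# dial whichday() ~> Wednesday
# dial anchor(d: 1923-03-20) ~> 1923-03-20
# dial anchor(d: 1714-04-14) ~> 1714-04-14
# dial anchor(d: 1905-08-23) ~> 1905-08-23
# dial roll(n: -188) ~> 1905-02-16
# dial roll(n: 333) ~> 1906-01-15
# dial whichday() ~> Monday
# dial yearhop(n: 5) ~> 1911-01-15
# dial anchor(d: 1834-03-09) ~> 1834-03-09
# dial spanto(d: 1834-02-17) ~> -20
# dial spanto(d: 1833-04-29) ~> -314
# dial anchor(d: 2243-08-30) ~> 2243-08-30

Answer: cur=1906-01-15


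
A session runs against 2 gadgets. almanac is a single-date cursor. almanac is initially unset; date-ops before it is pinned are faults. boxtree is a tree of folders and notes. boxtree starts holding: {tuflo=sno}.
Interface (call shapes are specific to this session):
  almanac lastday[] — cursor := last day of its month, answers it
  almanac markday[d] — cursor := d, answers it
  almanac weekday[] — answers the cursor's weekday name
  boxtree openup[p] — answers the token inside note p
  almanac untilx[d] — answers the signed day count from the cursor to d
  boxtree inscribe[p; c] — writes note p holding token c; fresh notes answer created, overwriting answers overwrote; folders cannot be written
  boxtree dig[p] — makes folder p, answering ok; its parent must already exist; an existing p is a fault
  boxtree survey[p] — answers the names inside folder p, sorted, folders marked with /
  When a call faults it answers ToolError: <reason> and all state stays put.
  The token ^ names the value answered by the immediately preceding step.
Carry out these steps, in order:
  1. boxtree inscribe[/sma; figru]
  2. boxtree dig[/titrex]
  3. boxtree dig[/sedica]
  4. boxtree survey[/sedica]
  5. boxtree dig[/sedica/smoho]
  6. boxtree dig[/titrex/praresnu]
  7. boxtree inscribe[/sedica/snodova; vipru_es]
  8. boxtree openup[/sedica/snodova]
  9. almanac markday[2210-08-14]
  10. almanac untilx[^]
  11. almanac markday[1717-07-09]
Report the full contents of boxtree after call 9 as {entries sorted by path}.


! 1. boxtree inscribe(p: /sma, c: figru) == created
! 2. boxtree dig(p: /titrex) == ok
! 3. boxtree dig(p: /sedica) == ok
! 4. boxtree survey(p: /sedica) == []
! 5. boxtree dig(p: /sedica/smoho) == ok
! 6. boxtree dig(p: /titrex/praresnu) == ok
! 7. boxtree inscribe(p: /sedica/snodova, c: vipru_es) == created
! 8. boxtree openup(p: /sedica/snodova) == vipru_es
! 9. almanac markday(d: 2210-08-14) == 2210-08-14
! 10. almanac untilx(d: ^) == 0
! 11. almanac markday(d: 1717-07-09) == 1717-07-09

Answer: {sedica/, sedica/smoho/, sedica/snodova=vipru_es, sma=figru, titrex/, titrex/praresnu/, tuflo=sno}


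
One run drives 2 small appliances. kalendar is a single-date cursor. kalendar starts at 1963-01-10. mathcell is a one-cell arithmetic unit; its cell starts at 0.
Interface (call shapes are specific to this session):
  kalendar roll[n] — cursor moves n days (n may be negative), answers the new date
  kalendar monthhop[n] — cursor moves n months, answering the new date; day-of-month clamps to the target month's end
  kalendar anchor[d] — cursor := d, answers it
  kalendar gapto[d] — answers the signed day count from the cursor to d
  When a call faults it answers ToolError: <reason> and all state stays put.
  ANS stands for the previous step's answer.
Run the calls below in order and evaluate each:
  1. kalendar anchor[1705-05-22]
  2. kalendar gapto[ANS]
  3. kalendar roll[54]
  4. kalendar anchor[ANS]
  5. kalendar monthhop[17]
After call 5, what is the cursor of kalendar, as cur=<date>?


Answer: cur=1706-12-15

Derivation:
> kalendar anchor d='1705-05-22'
:: 1705-05-22
> kalendar gapto d='ANS'
:: 0
> kalendar roll n='54'
:: 1705-07-15
> kalendar anchor d='ANS'
:: 1705-07-15
> kalendar monthhop n='17'
:: 1706-12-15


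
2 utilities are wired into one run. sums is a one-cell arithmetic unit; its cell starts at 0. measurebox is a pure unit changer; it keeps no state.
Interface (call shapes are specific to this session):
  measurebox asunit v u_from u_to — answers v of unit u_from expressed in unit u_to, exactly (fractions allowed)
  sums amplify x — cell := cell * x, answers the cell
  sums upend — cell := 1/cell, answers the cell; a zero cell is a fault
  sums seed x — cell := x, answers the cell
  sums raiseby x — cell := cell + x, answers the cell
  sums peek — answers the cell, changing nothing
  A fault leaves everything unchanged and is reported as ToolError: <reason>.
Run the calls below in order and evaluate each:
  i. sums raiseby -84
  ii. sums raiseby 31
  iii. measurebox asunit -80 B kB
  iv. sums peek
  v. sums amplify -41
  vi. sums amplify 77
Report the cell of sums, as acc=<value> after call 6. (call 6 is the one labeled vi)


Answer: acc=167321

Derivation:
Next I call sums raiseby using x→-84: -84.
Using sums raiseby using x→31, and see -53.
I run measurebox asunit using v→-80, u_from→B, u_to→kB, and get -2/25.
Next I call sums peek(), — result: -53.
I call sums amplify using x→-41, and see 2173.
Using sums amplify using x→77, which returns 167321.


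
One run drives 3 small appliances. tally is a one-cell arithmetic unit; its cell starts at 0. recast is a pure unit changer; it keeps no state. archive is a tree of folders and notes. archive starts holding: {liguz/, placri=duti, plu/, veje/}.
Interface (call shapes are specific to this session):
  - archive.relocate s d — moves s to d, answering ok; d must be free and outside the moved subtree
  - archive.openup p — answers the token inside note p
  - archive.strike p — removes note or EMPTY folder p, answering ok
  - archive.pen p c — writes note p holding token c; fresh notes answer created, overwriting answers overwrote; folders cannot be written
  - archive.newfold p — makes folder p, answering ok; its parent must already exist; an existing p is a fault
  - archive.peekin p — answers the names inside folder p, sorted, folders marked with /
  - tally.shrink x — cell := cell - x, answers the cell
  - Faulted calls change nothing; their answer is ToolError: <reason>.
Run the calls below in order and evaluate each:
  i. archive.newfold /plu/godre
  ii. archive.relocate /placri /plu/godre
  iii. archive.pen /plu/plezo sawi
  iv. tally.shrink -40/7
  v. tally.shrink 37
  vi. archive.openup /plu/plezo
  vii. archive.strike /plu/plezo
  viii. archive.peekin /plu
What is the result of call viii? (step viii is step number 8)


Answer: [godre/]

Derivation:
~$ newfold p=/plu/godre
= ok
~$ relocate s=/placri d=/plu/godre
= ToolError: exists
~$ pen p=/plu/plezo c=sawi
= created
~$ shrink x=-40/7
= 40/7
~$ shrink x=37
= -219/7
~$ openup p=/plu/plezo
= sawi
~$ strike p=/plu/plezo
= ok
~$ peekin p=/plu
= [godre/]


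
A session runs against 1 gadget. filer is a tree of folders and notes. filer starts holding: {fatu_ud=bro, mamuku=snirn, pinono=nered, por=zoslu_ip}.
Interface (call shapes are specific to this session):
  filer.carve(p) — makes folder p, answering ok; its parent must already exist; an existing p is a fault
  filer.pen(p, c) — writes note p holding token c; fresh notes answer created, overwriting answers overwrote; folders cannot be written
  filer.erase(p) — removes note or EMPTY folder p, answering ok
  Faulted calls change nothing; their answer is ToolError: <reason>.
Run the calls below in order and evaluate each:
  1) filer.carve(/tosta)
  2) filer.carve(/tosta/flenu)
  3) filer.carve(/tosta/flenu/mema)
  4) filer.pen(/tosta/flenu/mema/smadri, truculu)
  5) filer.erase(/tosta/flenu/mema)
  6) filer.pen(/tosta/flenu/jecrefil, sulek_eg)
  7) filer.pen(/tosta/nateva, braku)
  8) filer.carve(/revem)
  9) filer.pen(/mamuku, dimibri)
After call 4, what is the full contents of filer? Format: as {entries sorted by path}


Answer: {fatu_ud=bro, mamuku=snirn, pinono=nered, por=zoslu_ip, tosta/, tosta/flenu/, tosta/flenu/mema/, tosta/flenu/mema/smadri=truculu}

Derivation:
I use filer.carve passing p='/tosta', yielding ok.
I run filer.carve passing p='/tosta/flenu', and get ok.
I use filer.carve passing p='/tosta/flenu/mema': ok.
I call filer.pen passing p='/tosta/flenu/mema/smadri', c='truculu', giving created.
I invoke filer.erase passing p='/tosta/flenu/mema': ToolError: not empty.
Using filer.pen passing p='/tosta/flenu/jecrefil', c='sulek_eg': created.
Invoking filer.pen passing p='/tosta/nateva', c='braku', and get created.
Then filer.carve passing p='/revem', giving ok.
I use filer.pen passing p='/mamuku', c='dimibri': overwrote.


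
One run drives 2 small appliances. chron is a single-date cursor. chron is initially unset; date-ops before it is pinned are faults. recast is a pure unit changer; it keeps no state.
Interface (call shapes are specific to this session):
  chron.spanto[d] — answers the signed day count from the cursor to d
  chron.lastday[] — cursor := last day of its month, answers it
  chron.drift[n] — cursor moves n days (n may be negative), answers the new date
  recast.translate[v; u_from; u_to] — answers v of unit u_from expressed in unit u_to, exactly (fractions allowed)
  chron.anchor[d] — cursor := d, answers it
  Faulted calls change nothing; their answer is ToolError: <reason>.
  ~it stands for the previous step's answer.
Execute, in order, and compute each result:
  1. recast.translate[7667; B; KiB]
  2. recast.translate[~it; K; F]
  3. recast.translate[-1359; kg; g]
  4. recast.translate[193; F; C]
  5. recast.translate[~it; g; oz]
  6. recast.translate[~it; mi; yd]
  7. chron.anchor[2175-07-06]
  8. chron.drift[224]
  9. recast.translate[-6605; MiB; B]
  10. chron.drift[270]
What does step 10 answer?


Answer: 2176-11-11

Derivation:
Act: recast.translate[v=7667; u_from=B; u_to=KiB]
Obs: 7667/1024
Act: recast.translate[v=~it; u_from=K; u_to=F]
Obs: -11422537/25600
Act: recast.translate[v=-1359; u_from=kg; u_to=g]
Obs: -1359000
Act: recast.translate[v=193; u_from=F; u_to=C]
Obs: 805/9
Act: recast.translate[v=~it; u_from=g; u_to=oz]
Obs: 184000000/58319019
Act: recast.translate[v=~it; u_from=mi; u_to=yd]
Obs: 29440000000/5301729
Act: chron.anchor[d=2175-07-06]
Obs: 2175-07-06
Act: chron.drift[n=224]
Obs: 2176-02-15
Act: recast.translate[v=-6605; u_from=MiB; u_to=B]
Obs: -6925844480
Act: chron.drift[n=270]
Obs: 2176-11-11


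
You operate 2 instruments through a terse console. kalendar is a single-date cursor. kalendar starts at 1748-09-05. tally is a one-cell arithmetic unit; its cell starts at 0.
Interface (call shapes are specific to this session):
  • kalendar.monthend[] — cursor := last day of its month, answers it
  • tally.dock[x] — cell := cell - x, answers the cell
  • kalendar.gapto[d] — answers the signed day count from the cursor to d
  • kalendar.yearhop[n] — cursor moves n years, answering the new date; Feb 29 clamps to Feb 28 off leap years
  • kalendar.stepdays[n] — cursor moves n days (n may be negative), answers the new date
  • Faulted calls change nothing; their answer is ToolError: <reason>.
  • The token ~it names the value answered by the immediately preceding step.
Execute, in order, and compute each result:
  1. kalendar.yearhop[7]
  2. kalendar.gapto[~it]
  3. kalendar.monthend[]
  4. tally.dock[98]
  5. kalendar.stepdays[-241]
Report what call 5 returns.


==> yearhop(n='7')
<== 1755-09-05
==> gapto(d='~it')
<== 0
==> monthend()
<== 1755-09-30
==> dock(x='98')
<== -98
==> stepdays(n='-241')
<== 1755-02-01

Answer: 1755-02-01


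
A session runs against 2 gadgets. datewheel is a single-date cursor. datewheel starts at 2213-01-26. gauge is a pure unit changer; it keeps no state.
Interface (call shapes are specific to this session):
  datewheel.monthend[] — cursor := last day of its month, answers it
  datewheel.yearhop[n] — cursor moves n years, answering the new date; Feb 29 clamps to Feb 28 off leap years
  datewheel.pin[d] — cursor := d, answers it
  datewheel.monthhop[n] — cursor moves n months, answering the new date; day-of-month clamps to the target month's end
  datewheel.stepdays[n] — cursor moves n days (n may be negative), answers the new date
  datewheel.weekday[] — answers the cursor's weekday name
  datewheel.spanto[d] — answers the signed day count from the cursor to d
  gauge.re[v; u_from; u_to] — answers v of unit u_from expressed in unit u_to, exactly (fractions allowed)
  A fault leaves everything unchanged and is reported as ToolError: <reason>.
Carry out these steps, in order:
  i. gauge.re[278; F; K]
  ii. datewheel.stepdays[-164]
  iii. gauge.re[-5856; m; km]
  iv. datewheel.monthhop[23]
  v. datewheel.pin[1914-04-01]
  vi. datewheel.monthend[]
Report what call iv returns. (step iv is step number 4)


Answer: 2214-07-15

Derivation:
I use gauge.re passing v→278, u_from→F, u_to→K, → 24589/60.
Next I call datewheel.stepdays passing n→-164, yielding 2212-08-15.
Next I call gauge.re passing v→-5856, u_from→m, u_to→km, — result: -732/125.
Now I run datewheel.monthhop passing n→23, and get 2214-07-15.
I invoke datewheel.pin passing d→1914-04-01: 1914-04-01.
Calling datewheel.monthend, → 1914-04-30.


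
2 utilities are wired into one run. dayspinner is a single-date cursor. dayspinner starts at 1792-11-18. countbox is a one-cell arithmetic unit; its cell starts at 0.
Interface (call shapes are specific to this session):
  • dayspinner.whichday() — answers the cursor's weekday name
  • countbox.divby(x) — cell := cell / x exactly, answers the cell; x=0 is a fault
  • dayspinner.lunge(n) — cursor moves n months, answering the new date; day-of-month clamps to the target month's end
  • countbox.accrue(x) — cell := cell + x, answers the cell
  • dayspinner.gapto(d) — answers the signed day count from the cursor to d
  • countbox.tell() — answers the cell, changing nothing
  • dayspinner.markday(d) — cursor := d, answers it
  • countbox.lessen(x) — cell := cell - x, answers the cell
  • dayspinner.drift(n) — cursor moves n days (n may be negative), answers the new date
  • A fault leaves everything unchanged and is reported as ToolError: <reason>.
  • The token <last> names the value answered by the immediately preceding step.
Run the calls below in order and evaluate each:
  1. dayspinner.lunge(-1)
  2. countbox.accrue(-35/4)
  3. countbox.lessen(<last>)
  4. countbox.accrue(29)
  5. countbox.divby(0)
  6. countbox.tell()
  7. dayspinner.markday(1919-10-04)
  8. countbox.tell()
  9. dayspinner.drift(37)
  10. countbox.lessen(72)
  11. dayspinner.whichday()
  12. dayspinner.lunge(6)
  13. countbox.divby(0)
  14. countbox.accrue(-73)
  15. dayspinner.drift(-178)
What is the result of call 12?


$ lunge n: -1
[out] 1792-10-18
$ accrue x: -35/4
[out] -35/4
$ lessen x: <last>
[out] 0
$ accrue x: 29
[out] 29
$ divby x: 0
[out] ToolError: division by zero
$ tell
[out] 29
$ markday d: 1919-10-04
[out] 1919-10-04
$ tell
[out] 29
$ drift n: 37
[out] 1919-11-10
$ lessen x: 72
[out] -43
$ whichday
[out] Monday
$ lunge n: 6
[out] 1920-05-10
$ divby x: 0
[out] ToolError: division by zero
$ accrue x: -73
[out] -116
$ drift n: -178
[out] 1919-11-14

Answer: 1920-05-10
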